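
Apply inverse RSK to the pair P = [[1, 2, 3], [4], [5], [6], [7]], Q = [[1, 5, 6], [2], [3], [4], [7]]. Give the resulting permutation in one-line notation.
7 6 5 1 2 4 3

Reverse the RSK construction: for i from n down to 1, find the cell of Q containing i, remove the entry at that cell from P, and reverse-bump it up through P; the value ejected from row 1 is w(i).

Step i=7: Q has 7 at row 5, column 1; remove 7 from row 5 of P and reverse-bump: 7 enters row 4 and ejects 6; 6 enters row 3 and ejects 5; 5 enters row 2 and ejects 4; 4 enters row 1 and ejects 3. So w(7) = 3. P is now [[1, 2, 4], [5], [6], [7]].
Step i=6: Q has 6 at row 1, column 3; remove that cell from P, ejecting 4. So w(6) = 4. P is now [[1, 2], [5], [6], [7]].
Step i=5: Q has 5 at row 1, column 2; remove that cell from P, ejecting 2. So w(5) = 2. P is now [[1], [5], [6], [7]].
Step i=4: Q has 4 at row 4, column 1; remove 7 from row 4 of P and reverse-bump: 7 enters row 3 and ejects 6; 6 enters row 2 and ejects 5; 5 enters row 1 and ejects 1. So w(4) = 1. P is now [[5], [6], [7]].
Step i=3: Q has 3 at row 3, column 1; remove 7 from row 3 of P and reverse-bump: 7 enters row 2 and ejects 6; 6 enters row 1 and ejects 5. So w(3) = 5. P is now [[6], [7]].
Step i=2: Q has 2 at row 2, column 1; remove 7 from row 2 of P and reverse-bump: 7 enters row 1 and ejects 6. So w(2) = 6. P is now [[7]].
Step i=1: Q has 1 at row 1, column 1; remove that cell from P, ejecting 7. So w(1) = 7. P is now [].

So w = 7 6 5 1 2 4 3.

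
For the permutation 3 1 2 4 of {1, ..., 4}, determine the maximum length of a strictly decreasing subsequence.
2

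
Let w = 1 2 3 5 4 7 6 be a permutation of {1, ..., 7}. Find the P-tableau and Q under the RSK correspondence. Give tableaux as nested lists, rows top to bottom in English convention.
P = [[1, 2, 3, 4, 6], [5, 7]], Q = [[1, 2, 3, 4, 6], [5, 7]]

Insert each entry of the permutation into P by Schensted row insertion, recording in Q the position of each new cell.

Insert 1: appended to row 1. P = [[1]], Q = [[1]].
Insert 2: appended to row 1. P = [[1, 2]], Q = [[1, 2]].
Insert 3: appended to row 1. P = [[1, 2, 3]], Q = [[1, 2, 3]].
Insert 5: appended to row 1. P = [[1, 2, 3, 5]], Q = [[1, 2, 3, 4]].
Insert 4: 4 bumps 5 from row 1; 5 starts row 2. P = [[1, 2, 3, 4], [5]], Q = [[1, 2, 3, 4], [5]].
Insert 7: appended to row 1. P = [[1, 2, 3, 4, 7], [5]], Q = [[1, 2, 3, 4, 6], [5]].
Insert 6: 6 bumps 7 from row 1; 7 appends to row 2. P = [[1, 2, 3, 4, 6], [5, 7]], Q = [[1, 2, 3, 4, 6], [5, 7]].

So P = [[1, 2, 3, 4, 6], [5, 7]], Q = [[1, 2, 3, 4, 6], [5, 7]].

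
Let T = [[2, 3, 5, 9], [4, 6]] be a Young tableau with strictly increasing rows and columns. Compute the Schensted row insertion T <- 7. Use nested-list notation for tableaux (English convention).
[[2, 3, 5, 7], [4, 6, 9]]

In row 1, 7 replaces 9 (the leftmost entry greater than 7); 9 is bumped to row 2. 9 is appended to row 2. The new tableau is [[2, 3, 5, 7], [4, 6, 9]].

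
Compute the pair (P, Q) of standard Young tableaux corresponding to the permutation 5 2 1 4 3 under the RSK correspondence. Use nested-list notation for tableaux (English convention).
P = [[1, 3], [2, 4], [5]], Q = [[1, 4], [2, 5], [3]]

Insert each entry of the permutation into P by Schensted row insertion, recording in Q the position of each new cell.

Insert 5: appended to row 1. P = [[5]].
Insert 2: 2 bumps 5 from row 1; 5 starts row 2. P = [[2], [5]].
Insert 1: 1 bumps 2 from row 1; 2 bumps 5 from row 2; 5 starts row 3. P = [[1], [2], [5]].
Insert 4: appended to row 1. P = [[1, 4], [2], [5]].
Insert 3: 3 bumps 4 from row 1; 4 appends to row 2. P = [[1, 3], [2, 4], [5]].

So P = [[1, 3], [2, 4], [5]], Q = [[1, 4], [2, 5], [3]].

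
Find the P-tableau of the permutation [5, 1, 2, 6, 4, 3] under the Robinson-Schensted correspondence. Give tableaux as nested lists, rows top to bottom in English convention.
Insert 5: appended to row 1. P = [[5]].
Insert 1: 1 bumps 5 from row 1; 5 starts row 2. P = [[1], [5]].
Insert 2: appended to row 1. P = [[1, 2], [5]].
Insert 6: appended to row 1. P = [[1, 2, 6], [5]].
Insert 4: 4 bumps 6 from row 1; 6 appends to row 2. P = [[1, 2, 4], [5, 6]].
Insert 3: 3 bumps 4 from row 1; 4 bumps 5 from row 2; 5 starts row 3. P = [[1, 2, 3], [4, 6], [5]].

So P = [[1, 2, 3], [4, 6], [5]].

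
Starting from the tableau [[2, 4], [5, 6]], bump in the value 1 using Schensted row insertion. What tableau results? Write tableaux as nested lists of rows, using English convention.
[[1, 4], [2, 6], [5]]

In row 1, 1 replaces 2 (the leftmost entry greater than 1); 2 is bumped to row 2. In row 2, 2 replaces 5 (the leftmost entry greater than 2); 5 is bumped to row 3. 5 starts a new row 3. The new tableau is [[1, 4], [2, 6], [5]].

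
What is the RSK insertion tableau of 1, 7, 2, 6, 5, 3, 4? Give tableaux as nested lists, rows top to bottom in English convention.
After inserting 1: P = [[1]].
After inserting 7: P = [[1, 7]].
After inserting 2: P = [[1, 2], [7]].
After inserting 6: P = [[1, 2, 6], [7]].
After inserting 5: P = [[1, 2, 5], [6], [7]].
After inserting 3: P = [[1, 2, 3], [5], [6], [7]].
After inserting 4: P = [[1, 2, 3, 4], [5], [6], [7]].

So P = [[1, 2, 3, 4], [5], [6], [7]].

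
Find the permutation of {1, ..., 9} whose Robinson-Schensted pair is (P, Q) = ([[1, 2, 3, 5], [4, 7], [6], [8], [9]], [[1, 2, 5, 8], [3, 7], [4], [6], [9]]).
Reverse RSK: for i = n, n-1, ..., 1, locate i in Q, remove the corresponding corner cell from P, and reverse-bump its entry up through P; the value ejected from row 1 is w(i).

So w = 1 9 8 6 7 2 4 5 3.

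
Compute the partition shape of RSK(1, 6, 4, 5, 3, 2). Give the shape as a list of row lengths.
Row-insert each entry into an empty tableau.

After inserting 1: P = [[1]].
After inserting 6: P = [[1, 6]].
After inserting 4: P = [[1, 4], [6]].
After inserting 5: P = [[1, 4, 5], [6]].
After inserting 3: P = [[1, 3, 5], [4], [6]].
After inserting 2: P = [[1, 2, 5], [3], [4], [6]].

The final insertion tableau P = [[1, 2, 5], [3], [4], [6]] has shape [3, 1, 1, 1].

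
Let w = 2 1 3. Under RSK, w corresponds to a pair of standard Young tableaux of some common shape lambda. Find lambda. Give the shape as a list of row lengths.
[2, 1]

Row-insert each entry into an empty tableau.

After inserting 2: P = [[2]].
After inserting 1: P = [[1], [2]].
After inserting 3: P = [[1, 3], [2]].

The final insertion tableau P = [[1, 3], [2]] has shape [2, 1].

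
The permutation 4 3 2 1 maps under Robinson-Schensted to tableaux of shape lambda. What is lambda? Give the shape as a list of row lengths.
Row-insert each entry into an empty tableau.

After inserting 4: P = [[4]].
After inserting 3: P = [[3], [4]].
After inserting 2: P = [[2], [3], [4]].
After inserting 1: P = [[1], [2], [3], [4]].

The final insertion tableau P = [[1], [2], [3], [4]] has shape [1, 1, 1, 1].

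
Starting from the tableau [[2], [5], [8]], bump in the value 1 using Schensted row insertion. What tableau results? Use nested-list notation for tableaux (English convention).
[[1], [2], [5], [8]]

In row 1, 1 replaces 2 (the leftmost entry greater than 1); 2 is bumped to row 2. In row 2, 2 replaces 5 (the leftmost entry greater than 2); 5 is bumped to row 3. In row 3, 5 replaces 8 (the leftmost entry greater than 5); 8 is bumped to row 4. 8 starts a new row 4. The new tableau is [[1], [2], [5], [8]].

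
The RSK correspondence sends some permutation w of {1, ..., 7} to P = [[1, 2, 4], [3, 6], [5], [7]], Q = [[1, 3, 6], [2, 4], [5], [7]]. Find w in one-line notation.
5 1 7 6 3 4 2

Reverse the RSK construction: for i from n down to 1, find the cell of Q containing i, remove the entry at that cell from P, and reverse-bump it up through P; the value ejected from row 1 is w(i).

Step i=7: Q has 7 at row 4, column 1; remove 7 from row 4 of P and reverse-bump: 7 enters row 3 and ejects 5; 5 enters row 2 and ejects 3; 3 enters row 1 and ejects 2. So w(7) = 2. P is now [[1, 3, 4], [5, 6], [7]].
Step i=6: Q has 6 at row 1, column 3; remove that cell from P, ejecting 4. So w(6) = 4. P is now [[1, 3], [5, 6], [7]].
Step i=5: Q has 5 at row 3, column 1; remove 7 from row 3 of P and reverse-bump: 7 enters row 2 and ejects 6; 6 enters row 1 and ejects 3. So w(5) = 3. P is now [[1, 6], [5, 7]].
Step i=4: Q has 4 at row 2, column 2; remove 7 from row 2 of P and reverse-bump: 7 enters row 1 and ejects 6. So w(4) = 6. P is now [[1, 7], [5]].
Step i=3: Q has 3 at row 1, column 2; remove that cell from P, ejecting 7. So w(3) = 7. P is now [[1], [5]].
Step i=2: Q has 2 at row 2, column 1; remove 5 from row 2 of P and reverse-bump: 5 enters row 1 and ejects 1. So w(2) = 1. P is now [[5]].
Step i=1: Q has 1 at row 1, column 1; remove that cell from P, ejecting 5. So w(1) = 5. P is now [].

So w = 5 1 7 6 3 4 2.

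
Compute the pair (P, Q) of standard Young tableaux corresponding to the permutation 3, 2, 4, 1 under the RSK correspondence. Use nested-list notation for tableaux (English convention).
P = [[1, 4], [2], [3]], Q = [[1, 3], [2], [4]]

Insert each entry of the permutation into P by Schensted row insertion, recording in Q the position of each new cell.

After inserting 3: P = [[3]].
After inserting 2: P = [[2], [3]].
After inserting 4: P = [[2, 4], [3]].
After inserting 1: P = [[1, 4], [2], [3]].

So P = [[1, 4], [2], [3]], Q = [[1, 3], [2], [4]].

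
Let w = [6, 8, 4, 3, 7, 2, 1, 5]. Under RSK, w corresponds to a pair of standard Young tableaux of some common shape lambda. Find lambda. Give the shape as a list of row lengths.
[2, 2, 2, 1, 1]

Row-insert each entry into an empty tableau.

After inserting 6: P = [[6]].
After inserting 8: P = [[6, 8]].
After inserting 4: P = [[4, 8], [6]].
After inserting 3: P = [[3, 8], [4], [6]].
After inserting 7: P = [[3, 7], [4, 8], [6]].
After inserting 2: P = [[2, 7], [3, 8], [4], [6]].
After inserting 1: P = [[1, 7], [2, 8], [3], [4], [6]].
After inserting 5: P = [[1, 5], [2, 7], [3, 8], [4], [6]].

The final insertion tableau P = [[1, 5], [2, 7], [3, 8], [4], [6]] has shape [2, 2, 2, 1, 1].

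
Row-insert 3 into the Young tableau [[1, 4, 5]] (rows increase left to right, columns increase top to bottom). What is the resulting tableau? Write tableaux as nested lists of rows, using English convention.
[[1, 3, 5], [4]]

In row 1, 3 replaces 4 (the leftmost entry greater than 3); 4 is bumped to row 2. 4 starts a new row 2. The new tableau is [[1, 3, 5], [4]].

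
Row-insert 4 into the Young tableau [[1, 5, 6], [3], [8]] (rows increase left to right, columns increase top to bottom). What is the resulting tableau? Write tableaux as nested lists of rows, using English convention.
[[1, 4, 6], [3, 5], [8]]

In row 1, 4 replaces 5 (the leftmost entry greater than 4); 5 is bumped to row 2. 5 is appended to row 2. The new tableau is [[1, 4, 6], [3, 5], [8]].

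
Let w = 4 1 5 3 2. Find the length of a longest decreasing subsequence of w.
3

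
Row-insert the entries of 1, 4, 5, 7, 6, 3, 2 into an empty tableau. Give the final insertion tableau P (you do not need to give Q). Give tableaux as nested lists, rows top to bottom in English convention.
Insert 1: appended to row 1. P = [[1]].
Insert 4: appended to row 1. P = [[1, 4]].
Insert 5: appended to row 1. P = [[1, 4, 5]].
Insert 7: appended to row 1. P = [[1, 4, 5, 7]].
Insert 6: 6 bumps 7 from row 1; 7 starts row 2. P = [[1, 4, 5, 6], [7]].
Insert 3: 3 bumps 4 from row 1; 4 bumps 7 from row 2; 7 starts row 3. P = [[1, 3, 5, 6], [4], [7]].
Insert 2: 2 bumps 3 from row 1; 3 bumps 4 from row 2; 4 bumps 7 from row 3; 7 starts row 4. P = [[1, 2, 5, 6], [3], [4], [7]].

So P = [[1, 2, 5, 6], [3], [4], [7]].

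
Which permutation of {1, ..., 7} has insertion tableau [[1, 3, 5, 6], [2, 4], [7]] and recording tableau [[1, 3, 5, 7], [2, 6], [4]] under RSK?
Reverse RSK: for i = n, n-1, ..., 1, locate i in Q, remove the corresponding corner cell from P, and reverse-bump its entry up through P; the value ejected from row 1 is w(i).

So w = 7 2 4 1 5 3 6.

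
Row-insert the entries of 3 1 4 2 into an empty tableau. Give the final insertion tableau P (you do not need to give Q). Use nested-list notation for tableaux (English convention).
After inserting 3: P = [[3]].
After inserting 1: P = [[1], [3]].
After inserting 4: P = [[1, 4], [3]].
After inserting 2: P = [[1, 2], [3, 4]].

So P = [[1, 2], [3, 4]].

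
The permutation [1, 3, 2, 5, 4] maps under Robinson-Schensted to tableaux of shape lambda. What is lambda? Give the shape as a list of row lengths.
RSK row insertion gives P = [[1, 2, 4], [3, 5]], which has shape [3, 2].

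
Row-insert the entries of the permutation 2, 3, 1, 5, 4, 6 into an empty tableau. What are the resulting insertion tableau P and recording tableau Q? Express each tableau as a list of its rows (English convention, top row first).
Insert each entry of the permutation into P by Schensted row insertion, recording in Q the position of each new cell.

After inserting 2: P = [[2]].
After inserting 3: P = [[2, 3]].
After inserting 1: P = [[1, 3], [2]].
After inserting 5: P = [[1, 3, 5], [2]].
After inserting 4: P = [[1, 3, 4], [2, 5]].
After inserting 6: P = [[1, 3, 4, 6], [2, 5]].

So P = [[1, 3, 4, 6], [2, 5]], Q = [[1, 2, 4, 6], [3, 5]].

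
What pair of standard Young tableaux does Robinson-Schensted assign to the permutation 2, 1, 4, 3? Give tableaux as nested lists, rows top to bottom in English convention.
P = [[1, 3], [2, 4]], Q = [[1, 3], [2, 4]]

Insert each entry of the permutation into P by Schensted row insertion, recording in Q the position of each new cell.

Insert 2: appended to row 1. P = [[2]].
Insert 1: 1 bumps 2 from row 1; 2 starts row 2. P = [[1], [2]].
Insert 4: appended to row 1. P = [[1, 4], [2]].
Insert 3: 3 bumps 4 from row 1; 4 appends to row 2. P = [[1, 3], [2, 4]].

So P = [[1, 3], [2, 4]], Q = [[1, 3], [2, 4]].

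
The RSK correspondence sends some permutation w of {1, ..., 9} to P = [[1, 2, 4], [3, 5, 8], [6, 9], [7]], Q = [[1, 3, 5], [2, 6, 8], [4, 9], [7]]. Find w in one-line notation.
7 3 6 1 9 5 2 8 4

Reverse the RSK construction: for i from n down to 1, find the cell of Q containing i, remove the entry at that cell from P, and reverse-bump it up through P; the value ejected from row 1 is w(i).

Step i=9: Q has 9 at row 3, column 2; remove 9 from row 3 of P and reverse-bump: 9 enters row 2 and ejects 8; 8 enters row 1 and ejects 4. So w(9) = 4. P is now [[1, 2, 8], [3, 5, 9], [6], [7]].
Step i=8: Q has 8 at row 2, column 3; remove 9 from row 2 of P and reverse-bump: 9 enters row 1 and ejects 8. So w(8) = 8. P is now [[1, 2, 9], [3, 5], [6], [7]].
Step i=7: Q has 7 at row 4, column 1; remove 7 from row 4 of P and reverse-bump: 7 enters row 3 and ejects 6; 6 enters row 2 and ejects 5; 5 enters row 1 and ejects 2. So w(7) = 2. P is now [[1, 5, 9], [3, 6], [7]].
Step i=6: Q has 6 at row 2, column 2; remove 6 from row 2 of P and reverse-bump: 6 enters row 1 and ejects 5. So w(6) = 5. P is now [[1, 6, 9], [3], [7]].
Step i=5: Q has 5 at row 1, column 3; remove that cell from P, ejecting 9. So w(5) = 9. P is now [[1, 6], [3], [7]].
Step i=4: Q has 4 at row 3, column 1; remove 7 from row 3 of P and reverse-bump: 7 enters row 2 and ejects 3; 3 enters row 1 and ejects 1. So w(4) = 1. P is now [[3, 6], [7]].
Step i=3: Q has 3 at row 1, column 2; remove that cell from P, ejecting 6. So w(3) = 6. P is now [[3], [7]].
Step i=2: Q has 2 at row 2, column 1; remove 7 from row 2 of P and reverse-bump: 7 enters row 1 and ejects 3. So w(2) = 3. P is now [[7]].
Step i=1: Q has 1 at row 1, column 1; remove that cell from P, ejecting 7. So w(1) = 7. P is now [].

So w = 7 3 6 1 9 5 2 8 4.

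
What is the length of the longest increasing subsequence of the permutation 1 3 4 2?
3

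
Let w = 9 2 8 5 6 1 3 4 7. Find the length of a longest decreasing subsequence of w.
4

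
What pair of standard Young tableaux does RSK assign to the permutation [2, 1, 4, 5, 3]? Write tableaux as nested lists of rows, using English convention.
Insert each entry of the permutation into P by Schensted row insertion, recording in Q the position of each new cell.

Insert 2: appended to row 1. P = [[2]], Q = [[1]].
Insert 1: 1 bumps 2 from row 1; 2 starts row 2. P = [[1], [2]], Q = [[1], [2]].
Insert 4: appended to row 1. P = [[1, 4], [2]], Q = [[1, 3], [2]].
Insert 5: appended to row 1. P = [[1, 4, 5], [2]], Q = [[1, 3, 4], [2]].
Insert 3: 3 bumps 4 from row 1; 4 appends to row 2. P = [[1, 3, 5], [2, 4]], Q = [[1, 3, 4], [2, 5]].

So P = [[1, 3, 5], [2, 4]], Q = [[1, 3, 4], [2, 5]].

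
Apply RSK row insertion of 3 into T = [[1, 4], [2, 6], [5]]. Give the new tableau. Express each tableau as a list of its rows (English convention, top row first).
In row 1, 3 replaces 4 (the leftmost entry greater than 3); 4 is bumped to row 2. In row 2, 4 replaces 6 (the leftmost entry greater than 4); 6 is bumped to row 3. 6 is appended to row 3. The new tableau is [[1, 3], [2, 4], [5, 6]].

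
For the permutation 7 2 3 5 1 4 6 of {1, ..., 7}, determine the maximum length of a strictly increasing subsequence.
4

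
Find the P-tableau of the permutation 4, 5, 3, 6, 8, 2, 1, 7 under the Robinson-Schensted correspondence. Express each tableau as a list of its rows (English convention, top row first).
After inserting 4: P = [[4]].
After inserting 5: P = [[4, 5]].
After inserting 3: P = [[3, 5], [4]].
After inserting 6: P = [[3, 5, 6], [4]].
After inserting 8: P = [[3, 5, 6, 8], [4]].
After inserting 2: P = [[2, 5, 6, 8], [3], [4]].
After inserting 1: P = [[1, 5, 6, 8], [2], [3], [4]].
After inserting 7: P = [[1, 5, 6, 7], [2, 8], [3], [4]].

So P = [[1, 5, 6, 7], [2, 8], [3], [4]].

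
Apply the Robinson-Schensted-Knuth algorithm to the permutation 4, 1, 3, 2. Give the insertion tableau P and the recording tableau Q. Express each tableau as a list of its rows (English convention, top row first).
Insert each entry of the permutation into P by Schensted row insertion, recording in Q the position of each new cell.

Insert 4: appended to row 1. P = [[4]].
Insert 1: 1 bumps 4 from row 1; 4 starts row 2. P = [[1], [4]].
Insert 3: appended to row 1. P = [[1, 3], [4]].
Insert 2: 2 bumps 3 from row 1; 3 bumps 4 from row 2; 4 starts row 3. P = [[1, 2], [3], [4]].

So P = [[1, 2], [3], [4]], Q = [[1, 3], [2], [4]].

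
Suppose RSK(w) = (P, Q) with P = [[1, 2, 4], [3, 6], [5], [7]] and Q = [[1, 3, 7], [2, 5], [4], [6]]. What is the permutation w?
7 5 6 1 3 2 4

Reverse the RSK construction: for i from n down to 1, find the cell of Q containing i, remove the entry at that cell from P, and reverse-bump it up through P; the value ejected from row 1 is w(i).

Step i=7: Q has 7 at row 1, column 3; remove that cell from P, ejecting 4. So w(7) = 4. P is now [[1, 2], [3, 6], [5], [7]].
Step i=6: Q has 6 at row 4, column 1; remove 7 from row 4 of P and reverse-bump: 7 enters row 3 and ejects 5; 5 enters row 2 and ejects 3; 3 enters row 1 and ejects 2. So w(6) = 2. P is now [[1, 3], [5, 6], [7]].
Step i=5: Q has 5 at row 2, column 2; remove 6 from row 2 of P and reverse-bump: 6 enters row 1 and ejects 3. So w(5) = 3. P is now [[1, 6], [5], [7]].
Step i=4: Q has 4 at row 3, column 1; remove 7 from row 3 of P and reverse-bump: 7 enters row 2 and ejects 5; 5 enters row 1 and ejects 1. So w(4) = 1. P is now [[5, 6], [7]].
Step i=3: Q has 3 at row 1, column 2; remove that cell from P, ejecting 6. So w(3) = 6. P is now [[5], [7]].
Step i=2: Q has 2 at row 2, column 1; remove 7 from row 2 of P and reverse-bump: 7 enters row 1 and ejects 5. So w(2) = 5. P is now [[7]].
Step i=1: Q has 1 at row 1, column 1; remove that cell from P, ejecting 7. So w(1) = 7. P is now [].

So w = 7 5 6 1 3 2 4.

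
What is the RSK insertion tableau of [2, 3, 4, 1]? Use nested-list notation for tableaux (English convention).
P = [[1, 3, 4], [2]]

Insert 2: appended to row 1. P = [[2]].
Insert 3: appended to row 1. P = [[2, 3]].
Insert 4: appended to row 1. P = [[2, 3, 4]].
Insert 1: 1 bumps 2 from row 1; 2 starts row 2. P = [[1, 3, 4], [2]].

So P = [[1, 3, 4], [2]].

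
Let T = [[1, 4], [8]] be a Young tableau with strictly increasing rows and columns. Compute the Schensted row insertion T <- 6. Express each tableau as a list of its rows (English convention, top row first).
[[1, 4, 6], [8]]

6 is larger than every entry of row 1, so it is appended to row 1. The new tableau is [[1, 4, 6], [8]].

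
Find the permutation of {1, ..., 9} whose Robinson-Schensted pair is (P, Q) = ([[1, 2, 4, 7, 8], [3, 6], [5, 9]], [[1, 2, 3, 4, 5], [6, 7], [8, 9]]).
Reverse the RSK construction: for i from n down to 1, find the cell of Q containing i, remove the entry at that cell from P, and reverse-bump it up through P; the value ejected from row 1 is w(i).

Step i=9: Q has 9 at row 3, column 2; remove 9 from row 3 of P and reverse-bump: 9 enters row 2 and ejects 6; 6 enters row 1 and ejects 4. So w(9) = 4. P is now [[1, 2, 6, 7, 8], [3, 9], [5]].
Step i=8: Q has 8 at row 3, column 1; remove 5 from row 3 of P and reverse-bump: 5 enters row 2 and ejects 3; 3 enters row 1 and ejects 2. So w(8) = 2. P is now [[1, 3, 6, 7, 8], [5, 9]].
Step i=7: Q has 7 at row 2, column 2; remove 9 from row 2 of P and reverse-bump: 9 enters row 1 and ejects 8. So w(7) = 8. P is now [[1, 3, 6, 7, 9], [5]].
Step i=6: Q has 6 at row 2, column 1; remove 5 from row 2 of P and reverse-bump: 5 enters row 1 and ejects 3. So w(6) = 3. P is now [[1, 5, 6, 7, 9]].
Step i=5: Q has 5 at row 1, column 5; remove that cell from P, ejecting 9. So w(5) = 9. P is now [[1, 5, 6, 7]].
Step i=4: Q has 4 at row 1, column 4; remove that cell from P, ejecting 7. So w(4) = 7. P is now [[1, 5, 6]].
Step i=3: Q has 3 at row 1, column 3; remove that cell from P, ejecting 6. So w(3) = 6. P is now [[1, 5]].
Step i=2: Q has 2 at row 1, column 2; remove that cell from P, ejecting 5. So w(2) = 5. P is now [[1]].
Step i=1: Q has 1 at row 1, column 1; remove that cell from P, ejecting 1. So w(1) = 1. P is now [].

So w = 1 5 6 7 9 3 8 2 4.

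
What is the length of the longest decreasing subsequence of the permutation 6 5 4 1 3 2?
5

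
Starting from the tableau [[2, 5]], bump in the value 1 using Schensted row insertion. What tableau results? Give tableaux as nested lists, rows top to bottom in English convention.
In row 1, 1 replaces 2 (the leftmost entry greater than 1); 2 is bumped to row 2. 2 starts a new row 2. The new tableau is [[1, 5], [2]].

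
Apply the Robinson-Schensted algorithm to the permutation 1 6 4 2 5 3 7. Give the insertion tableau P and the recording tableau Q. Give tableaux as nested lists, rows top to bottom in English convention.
P = [[1, 2, 3, 7], [4, 5], [6]], Q = [[1, 2, 5, 7], [3, 6], [4]]

Insert each entry of the permutation into P by Schensted row insertion, recording in Q the position of each new cell.

After inserting 1: P = [[1]].
After inserting 6: P = [[1, 6]].
After inserting 4: P = [[1, 4], [6]].
After inserting 2: P = [[1, 2], [4], [6]].
After inserting 5: P = [[1, 2, 5], [4], [6]].
After inserting 3: P = [[1, 2, 3], [4, 5], [6]].
After inserting 7: P = [[1, 2, 3, 7], [4, 5], [6]].

So P = [[1, 2, 3, 7], [4, 5], [6]], Q = [[1, 2, 5, 7], [3, 6], [4]].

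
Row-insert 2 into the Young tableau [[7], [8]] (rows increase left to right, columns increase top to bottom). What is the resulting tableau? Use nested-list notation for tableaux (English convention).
[[2], [7], [8]]

In row 1, 2 replaces 7 (the leftmost entry greater than 2); 7 is bumped to row 2. In row 2, 7 replaces 8 (the leftmost entry greater than 7); 8 is bumped to row 3. 8 starts a new row 3. The new tableau is [[2], [7], [8]].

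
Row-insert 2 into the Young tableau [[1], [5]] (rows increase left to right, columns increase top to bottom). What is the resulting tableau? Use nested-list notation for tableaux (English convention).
[[1, 2], [5]]

2 is larger than every entry of row 1, so it is appended to row 1. The new tableau is [[1, 2], [5]].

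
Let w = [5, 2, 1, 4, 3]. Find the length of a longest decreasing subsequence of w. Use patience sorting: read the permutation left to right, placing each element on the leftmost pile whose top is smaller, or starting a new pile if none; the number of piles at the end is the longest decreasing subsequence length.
3

5: new pile. tops = [5]
2: new pile. tops = [5, 2]
1: new pile. tops = [5, 2, 1]
4: onto pile 2 (replacing 2). tops = [5, 4, 1]
3: onto pile 3 (replacing 1). tops = [5, 4, 3]

3 piles, so the longest decreasing subsequence has length 3.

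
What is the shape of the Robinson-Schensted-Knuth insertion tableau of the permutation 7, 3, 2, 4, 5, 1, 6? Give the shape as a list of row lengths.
[4, 1, 1, 1]

Row-insert each entry into an empty tableau.

After inserting 7: P = [[7]].
After inserting 3: P = [[3], [7]].
After inserting 2: P = [[2], [3], [7]].
After inserting 4: P = [[2, 4], [3], [7]].
After inserting 5: P = [[2, 4, 5], [3], [7]].
After inserting 1: P = [[1, 4, 5], [2], [3], [7]].
After inserting 6: P = [[1, 4, 5, 6], [2], [3], [7]].

The final insertion tableau P = [[1, 4, 5, 6], [2], [3], [7]] has shape [4, 1, 1, 1].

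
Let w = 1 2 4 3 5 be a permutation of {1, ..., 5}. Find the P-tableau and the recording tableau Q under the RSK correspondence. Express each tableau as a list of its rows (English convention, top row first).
Insert each entry of the permutation into P by Schensted row insertion, recording in Q the position of each new cell.

After inserting 1: P = [[1]].
After inserting 2: P = [[1, 2]].
After inserting 4: P = [[1, 2, 4]].
After inserting 3: P = [[1, 2, 3], [4]].
After inserting 5: P = [[1, 2, 3, 5], [4]].

So P = [[1, 2, 3, 5], [4]], Q = [[1, 2, 3, 5], [4]].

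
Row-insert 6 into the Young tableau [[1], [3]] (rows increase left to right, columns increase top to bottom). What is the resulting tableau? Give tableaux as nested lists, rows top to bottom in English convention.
[[1, 6], [3]]

6 is larger than every entry of row 1, so it is appended to row 1. The new tableau is [[1, 6], [3]].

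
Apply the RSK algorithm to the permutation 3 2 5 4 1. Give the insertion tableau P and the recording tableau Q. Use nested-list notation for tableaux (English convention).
P = [[1, 4], [2, 5], [3]], Q = [[1, 3], [2, 4], [5]]

Insert each entry of the permutation into P by Schensted row insertion, recording in Q the position of each new cell.

Insert 3: appended to row 1. P = [[3]].
Insert 2: 2 bumps 3 from row 1; 3 starts row 2. P = [[2], [3]].
Insert 5: appended to row 1. P = [[2, 5], [3]].
Insert 4: 4 bumps 5 from row 1; 5 appends to row 2. P = [[2, 4], [3, 5]].
Insert 1: 1 bumps 2 from row 1; 2 bumps 3 from row 2; 3 starts row 3. P = [[1, 4], [2, 5], [3]].

So P = [[1, 4], [2, 5], [3]], Q = [[1, 3], [2, 4], [5]].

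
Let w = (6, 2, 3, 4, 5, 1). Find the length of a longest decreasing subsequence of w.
3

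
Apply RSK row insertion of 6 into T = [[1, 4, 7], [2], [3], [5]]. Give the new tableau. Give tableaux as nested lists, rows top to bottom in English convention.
[[1, 4, 6], [2, 7], [3], [5]]

In row 1, 6 replaces 7 (the leftmost entry greater than 6); 7 is bumped to row 2. 7 is appended to row 2. The new tableau is [[1, 4, 6], [2, 7], [3], [5]].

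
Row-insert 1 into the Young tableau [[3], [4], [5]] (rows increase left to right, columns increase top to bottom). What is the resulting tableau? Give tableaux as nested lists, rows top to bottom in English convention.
[[1], [3], [4], [5]]

In row 1, 1 replaces 3 (the leftmost entry greater than 1); 3 is bumped to row 2. In row 2, 3 replaces 4 (the leftmost entry greater than 3); 4 is bumped to row 3. In row 3, 4 replaces 5 (the leftmost entry greater than 4); 5 is bumped to row 4. 5 starts a new row 4. The new tableau is [[1], [3], [4], [5]].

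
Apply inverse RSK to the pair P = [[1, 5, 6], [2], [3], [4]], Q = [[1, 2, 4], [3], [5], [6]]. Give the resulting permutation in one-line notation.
4 5 3 6 2 1

Reverse the RSK construction: for i from n down to 1, find the cell of Q containing i, remove the entry at that cell from P, and reverse-bump it up through P; the value ejected from row 1 is w(i).

Step i=6: Q has 6 at row 4, column 1; remove 4 from row 4 of P and reverse-bump: 4 enters row 3 and ejects 3; 3 enters row 2 and ejects 2; 2 enters row 1 and ejects 1. So w(6) = 1. P is now [[2, 5, 6], [3], [4]].
Step i=5: Q has 5 at row 3, column 1; remove 4 from row 3 of P and reverse-bump: 4 enters row 2 and ejects 3; 3 enters row 1 and ejects 2. So w(5) = 2. P is now [[3, 5, 6], [4]].
Step i=4: Q has 4 at row 1, column 3; remove that cell from P, ejecting 6. So w(4) = 6. P is now [[3, 5], [4]].
Step i=3: Q has 3 at row 2, column 1; remove 4 from row 2 of P and reverse-bump: 4 enters row 1 and ejects 3. So w(3) = 3. P is now [[4, 5]].
Step i=2: Q has 2 at row 1, column 2; remove that cell from P, ejecting 5. So w(2) = 5. P is now [[4]].
Step i=1: Q has 1 at row 1, column 1; remove that cell from P, ejecting 4. So w(1) = 4. P is now [].

So w = 4 5 3 6 2 1.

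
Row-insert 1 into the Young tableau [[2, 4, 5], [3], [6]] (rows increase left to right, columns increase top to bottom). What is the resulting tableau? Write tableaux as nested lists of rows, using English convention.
In row 1, 1 replaces 2 (the leftmost entry greater than 1); 2 is bumped to row 2. In row 2, 2 replaces 3 (the leftmost entry greater than 2); 3 is bumped to row 3. In row 3, 3 replaces 6 (the leftmost entry greater than 3); 6 is bumped to row 4. 6 starts a new row 4. The new tableau is [[1, 4, 5], [2], [3], [6]].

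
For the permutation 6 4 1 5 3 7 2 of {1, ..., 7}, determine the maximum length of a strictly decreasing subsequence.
4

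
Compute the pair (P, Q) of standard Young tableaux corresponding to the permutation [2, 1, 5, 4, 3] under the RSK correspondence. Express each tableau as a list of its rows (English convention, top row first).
P = [[1, 3], [2, 4], [5]], Q = [[1, 3], [2, 4], [5]]

Insert each entry of the permutation into P by Schensted row insertion, recording in Q the position of each new cell.

Insert 2: appended to row 1. P = [[2]], Q = [[1]].
Insert 1: 1 bumps 2 from row 1; 2 starts row 2. P = [[1], [2]], Q = [[1], [2]].
Insert 5: appended to row 1. P = [[1, 5], [2]], Q = [[1, 3], [2]].
Insert 4: 4 bumps 5 from row 1; 5 appends to row 2. P = [[1, 4], [2, 5]], Q = [[1, 3], [2, 4]].
Insert 3: 3 bumps 4 from row 1; 4 bumps 5 from row 2; 5 starts row 3. P = [[1, 3], [2, 4], [5]], Q = [[1, 3], [2, 4], [5]].

So P = [[1, 3], [2, 4], [5]], Q = [[1, 3], [2, 4], [5]].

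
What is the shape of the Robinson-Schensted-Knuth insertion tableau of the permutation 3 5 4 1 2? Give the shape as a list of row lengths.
Row-insert each entry into an empty tableau.

After inserting 3: P = [[3]].
After inserting 5: P = [[3, 5]].
After inserting 4: P = [[3, 4], [5]].
After inserting 1: P = [[1, 4], [3], [5]].
After inserting 2: P = [[1, 2], [3, 4], [5]].

The final insertion tableau P = [[1, 2], [3, 4], [5]] has shape [2, 2, 1].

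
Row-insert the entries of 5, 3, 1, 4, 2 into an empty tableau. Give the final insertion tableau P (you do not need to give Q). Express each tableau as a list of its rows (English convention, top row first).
P = [[1, 2], [3, 4], [5]]

Insert 5: appended to row 1. P = [[5]].
Insert 3: 3 bumps 5 from row 1; 5 starts row 2. P = [[3], [5]].
Insert 1: 1 bumps 3 from row 1; 3 bumps 5 from row 2; 5 starts row 3. P = [[1], [3], [5]].
Insert 4: appended to row 1. P = [[1, 4], [3], [5]].
Insert 2: 2 bumps 4 from row 1; 4 appends to row 2. P = [[1, 2], [3, 4], [5]].

So P = [[1, 2], [3, 4], [5]].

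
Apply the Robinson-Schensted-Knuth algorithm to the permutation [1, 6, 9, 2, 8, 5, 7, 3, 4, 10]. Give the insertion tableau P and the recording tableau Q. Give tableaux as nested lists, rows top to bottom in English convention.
P = [[1, 2, 3, 4, 10], [5, 7], [6, 8], [9]], Q = [[1, 2, 3, 7, 10], [4, 5], [6, 9], [8]]

Insert each entry of the permutation into P by Schensted row insertion, recording in Q the position of each new cell.

Insert 1: appended to row 1. P = [[1]].
Insert 6: appended to row 1. P = [[1, 6]].
Insert 9: appended to row 1. P = [[1, 6, 9]].
Insert 2: 2 bumps 6 from row 1; 6 starts row 2. P = [[1, 2, 9], [6]].
Insert 8: 8 bumps 9 from row 1; 9 appends to row 2. P = [[1, 2, 8], [6, 9]].
Insert 5: 5 bumps 8 from row 1; 8 bumps 9 from row 2; 9 starts row 3. P = [[1, 2, 5], [6, 8], [9]].
Insert 7: appended to row 1. P = [[1, 2, 5, 7], [6, 8], [9]].
Insert 3: 3 bumps 5 from row 1; 5 bumps 6 from row 2; 6 bumps 9 from row 3; 9 starts row 4. P = [[1, 2, 3, 7], [5, 8], [6], [9]].
Insert 4: 4 bumps 7 from row 1; 7 bumps 8 from row 2; 8 appends to row 3. P = [[1, 2, 3, 4], [5, 7], [6, 8], [9]].
Insert 10: appended to row 1. P = [[1, 2, 3, 4, 10], [5, 7], [6, 8], [9]].

So P = [[1, 2, 3, 4, 10], [5, 7], [6, 8], [9]], Q = [[1, 2, 3, 7, 10], [4, 5], [6, 9], [8]].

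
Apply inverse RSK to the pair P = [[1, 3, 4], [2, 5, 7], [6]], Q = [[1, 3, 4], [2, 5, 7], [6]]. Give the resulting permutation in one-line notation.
2 1 6 7 5 3 4

Reverse the RSK construction: for i from n down to 1, find the cell of Q containing i, remove the entry at that cell from P, and reverse-bump it up through P; the value ejected from row 1 is w(i).

Step i=7: Q has 7 at row 2, column 3; remove 7 from row 2 of P and reverse-bump: 7 enters row 1 and ejects 4. So w(7) = 4. P is now [[1, 3, 7], [2, 5], [6]].
Step i=6: Q has 6 at row 3, column 1; remove 6 from row 3 of P and reverse-bump: 6 enters row 2 and ejects 5; 5 enters row 1 and ejects 3. So w(6) = 3. P is now [[1, 5, 7], [2, 6]].
Step i=5: Q has 5 at row 2, column 2; remove 6 from row 2 of P and reverse-bump: 6 enters row 1 and ejects 5. So w(5) = 5. P is now [[1, 6, 7], [2]].
Step i=4: Q has 4 at row 1, column 3; remove that cell from P, ejecting 7. So w(4) = 7. P is now [[1, 6], [2]].
Step i=3: Q has 3 at row 1, column 2; remove that cell from P, ejecting 6. So w(3) = 6. P is now [[1], [2]].
Step i=2: Q has 2 at row 2, column 1; remove 2 from row 2 of P and reverse-bump: 2 enters row 1 and ejects 1. So w(2) = 1. P is now [[2]].
Step i=1: Q has 1 at row 1, column 1; remove that cell from P, ejecting 2. So w(1) = 2. P is now [].

So w = 2 1 6 7 5 3 4.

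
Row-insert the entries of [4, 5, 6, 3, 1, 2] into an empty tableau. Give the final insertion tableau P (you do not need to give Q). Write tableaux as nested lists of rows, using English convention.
P = [[1, 2, 6], [3, 5], [4]]

Insert 4: appended to row 1. P = [[4]].
Insert 5: appended to row 1. P = [[4, 5]].
Insert 6: appended to row 1. P = [[4, 5, 6]].
Insert 3: 3 bumps 4 from row 1; 4 starts row 2. P = [[3, 5, 6], [4]].
Insert 1: 1 bumps 3 from row 1; 3 bumps 4 from row 2; 4 starts row 3. P = [[1, 5, 6], [3], [4]].
Insert 2: 2 bumps 5 from row 1; 5 appends to row 2. P = [[1, 2, 6], [3, 5], [4]].

So P = [[1, 2, 6], [3, 5], [4]].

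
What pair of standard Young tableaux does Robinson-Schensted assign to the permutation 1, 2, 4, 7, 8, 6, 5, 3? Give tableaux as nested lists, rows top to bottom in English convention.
Insert each entry of the permutation into P by Schensted row insertion, recording in Q the position of each new cell.

Insert 1: appended to row 1. P = [[1]].
Insert 2: appended to row 1. P = [[1, 2]].
Insert 4: appended to row 1. P = [[1, 2, 4]].
Insert 7: appended to row 1. P = [[1, 2, 4, 7]].
Insert 8: appended to row 1. P = [[1, 2, 4, 7, 8]].
Insert 6: 6 bumps 7 from row 1; 7 starts row 2. P = [[1, 2, 4, 6, 8], [7]].
Insert 5: 5 bumps 6 from row 1; 6 bumps 7 from row 2; 7 starts row 3. P = [[1, 2, 4, 5, 8], [6], [7]].
Insert 3: 3 bumps 4 from row 1; 4 bumps 6 from row 2; 6 bumps 7 from row 3; 7 starts row 4. P = [[1, 2, 3, 5, 8], [4], [6], [7]].

So P = [[1, 2, 3, 5, 8], [4], [6], [7]], Q = [[1, 2, 3, 4, 5], [6], [7], [8]].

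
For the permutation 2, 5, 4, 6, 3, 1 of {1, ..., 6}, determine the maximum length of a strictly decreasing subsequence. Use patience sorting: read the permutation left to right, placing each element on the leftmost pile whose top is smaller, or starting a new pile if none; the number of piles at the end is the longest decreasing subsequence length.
2: new pile. tops = [2]
5: onto pile 1 (replacing 2). tops = [5]
4: new pile. tops = [5, 4]
6: onto pile 1 (replacing 5). tops = [6, 4]
3: new pile. tops = [6, 4, 3]
1: new pile. tops = [6, 4, 3, 1]

4 piles, so the longest decreasing subsequence has length 4.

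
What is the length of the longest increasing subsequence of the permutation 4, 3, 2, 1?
1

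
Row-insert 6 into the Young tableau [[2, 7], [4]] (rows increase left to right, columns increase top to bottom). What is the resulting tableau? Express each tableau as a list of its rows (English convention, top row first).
[[2, 6], [4, 7]]

In row 1, 6 replaces 7 (the leftmost entry greater than 6); 7 is bumped to row 2. 7 is appended to row 2. The new tableau is [[2, 6], [4, 7]].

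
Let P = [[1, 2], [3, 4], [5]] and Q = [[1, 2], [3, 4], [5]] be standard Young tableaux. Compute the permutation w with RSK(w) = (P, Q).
Reverse RSK: for i = n, n-1, ..., 1, locate i in Q, remove the corresponding corner cell from P, and reverse-bump its entry up through P; the value ejected from row 1 is w(i).

So w = 3 5 1 4 2.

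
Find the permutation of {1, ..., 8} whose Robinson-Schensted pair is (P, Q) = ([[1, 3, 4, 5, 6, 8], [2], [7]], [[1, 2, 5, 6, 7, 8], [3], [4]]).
2 7 3 1 4 5 6 8

Reverse the RSK construction: for i from n down to 1, find the cell of Q containing i, remove the entry at that cell from P, and reverse-bump it up through P; the value ejected from row 1 is w(i).

Step i=8: Q has 8 at row 1, column 6; remove that cell from P, ejecting 8. So w(8) = 8. P is now [[1, 3, 4, 5, 6], [2], [7]].
Step i=7: Q has 7 at row 1, column 5; remove that cell from P, ejecting 6. So w(7) = 6. P is now [[1, 3, 4, 5], [2], [7]].
Step i=6: Q has 6 at row 1, column 4; remove that cell from P, ejecting 5. So w(6) = 5. P is now [[1, 3, 4], [2], [7]].
Step i=5: Q has 5 at row 1, column 3; remove that cell from P, ejecting 4. So w(5) = 4. P is now [[1, 3], [2], [7]].
Step i=4: Q has 4 at row 3, column 1; remove 7 from row 3 of P and reverse-bump: 7 enters row 2 and ejects 2; 2 enters row 1 and ejects 1. So w(4) = 1. P is now [[2, 3], [7]].
Step i=3: Q has 3 at row 2, column 1; remove 7 from row 2 of P and reverse-bump: 7 enters row 1 and ejects 3. So w(3) = 3. P is now [[2, 7]].
Step i=2: Q has 2 at row 1, column 2; remove that cell from P, ejecting 7. So w(2) = 7. P is now [[2]].
Step i=1: Q has 1 at row 1, column 1; remove that cell from P, ejecting 2. So w(1) = 2. P is now [].

So w = 2 7 3 1 4 5 6 8.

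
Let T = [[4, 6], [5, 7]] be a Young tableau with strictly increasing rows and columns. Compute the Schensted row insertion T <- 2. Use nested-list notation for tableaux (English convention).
In row 1, 2 replaces 4 (the leftmost entry greater than 2); 4 is bumped to row 2. In row 2, 4 replaces 5 (the leftmost entry greater than 4); 5 is bumped to row 3. 5 starts a new row 3. The new tableau is [[2, 6], [4, 7], [5]].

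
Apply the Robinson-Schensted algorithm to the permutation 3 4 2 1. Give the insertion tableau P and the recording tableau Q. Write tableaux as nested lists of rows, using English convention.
Insert each entry of the permutation into P by Schensted row insertion, recording in Q the position of each new cell.

Insert 3: appended to row 1. P = [[3]], Q = [[1]].
Insert 4: appended to row 1. P = [[3, 4]], Q = [[1, 2]].
Insert 2: 2 bumps 3 from row 1; 3 starts row 2. P = [[2, 4], [3]], Q = [[1, 2], [3]].
Insert 1: 1 bumps 2 from row 1; 2 bumps 3 from row 2; 3 starts row 3. P = [[1, 4], [2], [3]], Q = [[1, 2], [3], [4]].

So P = [[1, 4], [2], [3]], Q = [[1, 2], [3], [4]].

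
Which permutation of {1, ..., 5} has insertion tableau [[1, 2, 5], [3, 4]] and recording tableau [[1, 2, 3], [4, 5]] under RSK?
3 4 5 1 2

Reverse the RSK construction: for i from n down to 1, find the cell of Q containing i, remove the entry at that cell from P, and reverse-bump it up through P; the value ejected from row 1 is w(i).

Step i=5: Q has 5 at row 2, column 2; remove 4 from row 2 of P and reverse-bump: 4 enters row 1 and ejects 2. So w(5) = 2. P is now [[1, 4, 5], [3]].
Step i=4: Q has 4 at row 2, column 1; remove 3 from row 2 of P and reverse-bump: 3 enters row 1 and ejects 1. So w(4) = 1. P is now [[3, 4, 5]].
Step i=3: Q has 3 at row 1, column 3; remove that cell from P, ejecting 5. So w(3) = 5. P is now [[3, 4]].
Step i=2: Q has 2 at row 1, column 2; remove that cell from P, ejecting 4. So w(2) = 4. P is now [[3]].
Step i=1: Q has 1 at row 1, column 1; remove that cell from P, ejecting 3. So w(1) = 3. P is now [].

So w = 3 4 5 1 2.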